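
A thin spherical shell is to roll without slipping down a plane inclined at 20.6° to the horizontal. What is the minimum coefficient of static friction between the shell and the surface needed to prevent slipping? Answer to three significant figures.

With I = (2/3)MR², the ratio k = I/(MR²) is 2/3.
Translational: Mg sinθ − f = Ma. Rotational about the CM: fR = Iα = kMRa, so f = kMa.
These give a = g sinθ/(1+k) and the required friction f = kMg sinθ/(1+k).
The normal force is N = Mg cosθ, so μ_min = f/N = k tanθ/(1+k).
μ_min = (2/3) × tan20.6° / 1.667 ≈ 0.150.

μ_min ≈ 0.150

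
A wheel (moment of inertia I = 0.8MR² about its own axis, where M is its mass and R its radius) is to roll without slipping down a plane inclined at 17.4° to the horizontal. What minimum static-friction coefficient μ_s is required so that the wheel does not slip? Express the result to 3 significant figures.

Here I = 0.8MR², so the shape factor k = I/(MR²) = 0.8.
Along the incline Mg sinθ − f = Ma, and torque about the center fR = Iα = kMR²(a/R) gives f = kMa.
These give a = g sinθ/(1+k) and the required friction f = kMg sinθ/(1+k).
With N = Mg cosθ, the no-slip condition f ≤ μN gives μ_min = f/N = k tanθ/(1+k).
μ_min = 0.8 × tan17.4° / 1.8 ≈ 0.139.

μ_min ≈ 0.139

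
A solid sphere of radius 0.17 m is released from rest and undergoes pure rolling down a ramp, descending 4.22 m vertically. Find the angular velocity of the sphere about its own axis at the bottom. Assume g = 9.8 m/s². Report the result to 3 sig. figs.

ω ≈ 45.2 rad/s

With I = (2/5)MR², the ratio k = I/(MR²) is 0.4.
Pure rolling means v = ωR; then KE = ½Mv² + ½I(v/R)² = ½(1+k)Mv² = (7/10)Mv².
Energy conservation Mgh = ½(1+k)Mv² gives v = √(2gh/(1+k)) = √(2 × 9.8 × 4.22 / 1.4) = 7.686 m/s.
Then ω = v/R = 7.686 / 0.17 ≈ 45.2 rad/s.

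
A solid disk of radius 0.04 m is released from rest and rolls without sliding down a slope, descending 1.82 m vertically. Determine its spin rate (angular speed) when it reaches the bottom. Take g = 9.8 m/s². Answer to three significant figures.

ω ≈ 122 rad/s

Here I = (1/2)MR², so the shape factor k = I/(MR²) = 0.5.
The rolling condition ω = v/R makes the rotational term ½I(v/R)² = ½kMv², so KE_total = ½(1+k)Mv² = (3/4)Mv².
Energy conservation Mgh = ½(1+k)Mv² gives v = √(2gh/(1+k)) = √(2 × 9.8 × 1.82 / 1.5) = 4.877 m/s.
The angular speed follows from ω = v/R = 4.877/0.04 ≈ 122 rad/s.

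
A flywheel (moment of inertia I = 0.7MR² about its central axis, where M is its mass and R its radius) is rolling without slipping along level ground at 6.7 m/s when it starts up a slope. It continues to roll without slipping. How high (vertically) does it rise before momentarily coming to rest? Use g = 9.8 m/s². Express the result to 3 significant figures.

With I = 0.7MR², the ratio k = I/(MR²) is 0.7.
Pure rolling means v = ωR; then KE = ½Mv² + ½I(v/R)² = ½(1+k)Mv² = (17/20)Mv².
All of this converts to potential energy at the highest point: (17/20)Mv₀² = Mgh.
Thus h = (1+k)v₀²/(2g) = 1.7 × 6.7² / (2 × 9.8) ≈ 3.89 m.

h ≈ 3.89 m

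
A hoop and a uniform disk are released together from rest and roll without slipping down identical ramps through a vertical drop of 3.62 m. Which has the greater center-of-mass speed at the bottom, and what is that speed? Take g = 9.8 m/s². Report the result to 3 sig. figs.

the uniform disk, at v ≈ 6.88 m/s

For rolling without slipping, Mgh = ½(1+k)Mv² where k = I/(MR²), so v = √(2gh/(1+k)).
Hoop: k = 1, giving v = √(2×9.8×3.62/2) = 5.956 m/s.
Uniform disk: k = 0.5, giving v = √(2×9.8×3.62/1.5) = 6.878 m/s.
The smaller k wins: the uniform disk, at ≈ 6.88 m/s.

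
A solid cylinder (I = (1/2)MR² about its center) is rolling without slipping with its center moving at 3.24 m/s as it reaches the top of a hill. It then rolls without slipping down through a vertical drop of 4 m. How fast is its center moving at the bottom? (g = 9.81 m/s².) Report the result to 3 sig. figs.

For this body I = (1/2)MR², i.e. k = I/(MR²) = 0.5.
Rolling without slipping gives ω = v/R, so the total kinetic energy is ½Mv² + ½Iω² = ½(1+k)Mv² = (3/4)Mv².
Energy conservation: (3/4)Mv₀² + Mgh = (3/4)Mv², so v² = v₀² + 2gh/(1+k).
v = √(3.24² + 2×9.81×4/1.5) = √62.82 ≈ 7.93 m/s.

v ≈ 7.93 m/s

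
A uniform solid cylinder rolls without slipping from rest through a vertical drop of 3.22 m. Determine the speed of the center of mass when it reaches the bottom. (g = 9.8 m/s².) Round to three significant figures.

v ≈ 6.49 m/s

With I = (1/2)MR², the ratio k = I/(MR²) is 0.5.
Pure rolling means v = ωR; then KE = ½Mv² + ½I(v/R)² = ½(1+k)Mv² = (3/4)Mv².
Energy conservation: Mgh = (3/4)Mv², so v = √(2gh/(1+k)) = √(2 × 9.8 × 3.22 / 1.5) ≈ 6.49 m/s.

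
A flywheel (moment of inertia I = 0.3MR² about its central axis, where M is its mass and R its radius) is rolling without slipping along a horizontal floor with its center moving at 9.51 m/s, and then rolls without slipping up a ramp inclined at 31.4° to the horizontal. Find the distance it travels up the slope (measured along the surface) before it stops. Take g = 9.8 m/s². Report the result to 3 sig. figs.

The moment of inertia is 0.3MR², giving k ≡ I/(MR²) = 0.3.
The rolling condition ω = v/R makes the rotational term ½I(v/R)² = ½kMv², so KE_total = ½(1+k)Mv² = (13/20)Mv².
Setting this equal to Mgh gives the vertical rise h = (1+k)v₀²/(2g) = 1.3×9.51²/(2×9.8) = 5.999 m.
The distance along the slope is d = h/sinθ = 5.999/sin31.4° ≈ 11.5 m.

d ≈ 11.5 m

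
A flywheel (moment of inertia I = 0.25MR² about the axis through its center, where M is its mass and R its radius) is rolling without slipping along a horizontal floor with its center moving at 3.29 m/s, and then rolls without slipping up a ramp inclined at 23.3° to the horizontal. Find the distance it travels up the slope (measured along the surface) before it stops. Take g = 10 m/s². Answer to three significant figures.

For this body I = 0.25MR², i.e. k = I/(MR²) = 0.25.
The rolling condition ω = v/R makes the rotational term ½I(v/R)² = ½kMv², so KE_total = ½(1+k)Mv² = (5/8)Mv².
Setting this equal to Mgh gives the vertical rise h = (1+k)v₀²/(2g) = 1.25×3.29²/(2×10) = 0.6765 m.
Along the incline, d = h/sinθ = 0.6765/sin23.3° ≈ 1.71 m.

d ≈ 1.71 m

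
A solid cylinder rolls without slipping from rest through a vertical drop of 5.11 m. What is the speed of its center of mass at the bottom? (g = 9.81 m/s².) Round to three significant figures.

The moment of inertia is (1/2)MR², giving k ≡ I/(MR²) = 0.5.
Pure rolling means v = ωR; then KE = ½Mv² + ½I(v/R)² = ½(1+k)Mv² = (3/4)Mv².
Energy conservation: Mgh = (3/4)Mv², so v = √(2gh/(1+k)) = √(2 × 9.81 × 5.11 / 1.5) ≈ 8.18 m/s.

v ≈ 8.18 m/s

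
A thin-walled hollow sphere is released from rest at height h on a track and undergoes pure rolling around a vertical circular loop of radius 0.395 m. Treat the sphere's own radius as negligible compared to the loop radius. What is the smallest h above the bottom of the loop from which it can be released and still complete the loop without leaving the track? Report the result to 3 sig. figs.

h_min ≈ 1.12 m

Here I = (2/3)MR², so the shape factor k = I/(MR²) = 2/3.
At the top, contact is just lost when gravity alone supplies the centripetal force: Mg = Mv_top²/r, i.e. v_top² = gr.
With ω = v/R, the kinetic energy at speed v is ½(1+k)Mv² = (5/6)Mv².
Energy conservation from release (height h) to the top (height 2r): Mgh = Mg(2r) + (5/6)M·gr.
Thus h_min = 2r + (1+k)r/2 = r(2 + 1.667/2) = 0.395 × 2.833 ≈ 1.12 m.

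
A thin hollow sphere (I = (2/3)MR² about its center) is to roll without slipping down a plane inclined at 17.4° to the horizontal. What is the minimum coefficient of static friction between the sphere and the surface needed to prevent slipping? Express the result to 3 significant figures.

With I = (2/3)MR², the ratio k = I/(MR²) is 2/3.
Along the incline Mg sinθ − f = Ma, and torque about the center fR = Iα = kMR²(a/R) gives f = kMa.
These give a = g sinθ/(1+k) and the required friction f = kMg sinθ/(1+k).
The normal force is N = Mg cosθ, so μ_min = f/N = k tanθ/(1+k).
μ_min = (2/3) × tan17.4° / 1.667 ≈ 0.125.

μ_min ≈ 0.125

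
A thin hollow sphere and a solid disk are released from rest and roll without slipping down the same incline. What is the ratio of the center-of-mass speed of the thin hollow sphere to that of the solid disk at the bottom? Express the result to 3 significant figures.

v_ratio ≈ 0.949

Each satisfies Mgh = ½(1+k)Mv² with k = I/(MR²), so v ∝ 1/√(1+k).
For the thin hollow sphere k = 2/3; for the solid disk k = 0.5.
v₁/v₂ = √((1+k₂)/(1+k₁)) = √(1.5/1.667) ≈ 0.949.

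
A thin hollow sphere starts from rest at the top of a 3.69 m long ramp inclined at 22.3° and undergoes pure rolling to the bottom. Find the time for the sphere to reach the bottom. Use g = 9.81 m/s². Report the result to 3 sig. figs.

t ≈ 1.82 s

With I = (2/3)MR², the ratio k = I/(MR²) is 2/3.
Translational: Mg sinθ − f = Ma. Rotational about the CM: fR = Iα = kMRa, so f = kMa.
Hence a = g sinθ/(1+k) = 9.81×sin22.3°/1.667 = 2.233 m/s².
With constant a from rest, t = √(2L/a) = √(2·3.69/2.233) ≈ 1.82 s.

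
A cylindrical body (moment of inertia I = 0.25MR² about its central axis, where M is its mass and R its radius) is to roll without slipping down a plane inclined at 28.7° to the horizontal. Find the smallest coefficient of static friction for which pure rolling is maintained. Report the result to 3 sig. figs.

μ_min ≈ 0.109

For this body I = 0.25MR², i.e. k = I/(MR²) = 0.25.
Newton's second law down the slope: Mg sinθ − f = Ma. The torque equation fR = Iα (with α = a/R) gives f = kMa.
These give a = g sinθ/(1+k) and the required friction f = kMg sinθ/(1+k).
The normal force is N = Mg cosθ, so μ_min = f/N = k tanθ/(1+k).
μ_min = 0.25 × tan28.7° / 1.25 ≈ 0.109.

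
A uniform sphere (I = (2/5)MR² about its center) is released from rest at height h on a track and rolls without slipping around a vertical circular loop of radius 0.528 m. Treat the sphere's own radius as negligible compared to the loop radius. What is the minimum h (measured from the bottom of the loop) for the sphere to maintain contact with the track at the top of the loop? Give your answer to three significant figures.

h_min ≈ 1.43 m

With I = (2/5)MR², the ratio k = I/(MR²) is 0.4.
At the top of the loop, the minimum-contact condition is Mg = Mv_top²/r, so v_top² = gr.
With ω = v/R, the kinetic energy at speed v is ½(1+k)Mv² = (7/10)Mv².
Energy conservation from release (height h) to the top (height 2r): Mgh = Mg(2r) + (7/10)M·gr.
Thus h_min = 2r + (1+k)r/2 = r(2 + 1.4/2) = 0.528 × 2.7 ≈ 1.43 m.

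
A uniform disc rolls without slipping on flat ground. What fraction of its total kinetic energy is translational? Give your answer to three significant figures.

With I = (1/2)MR², the ratio k = I/(MR²) is 0.5.
With ω = v/R, KE_trans = ½Mv² and KE_rot = ½Iω² = ½kMv², so KE_total = ½(1+k)Mv².
The translational fraction is therefore 1/(1+k) = 1/1.5 ≈ 0.667.

fraction ≈ 0.667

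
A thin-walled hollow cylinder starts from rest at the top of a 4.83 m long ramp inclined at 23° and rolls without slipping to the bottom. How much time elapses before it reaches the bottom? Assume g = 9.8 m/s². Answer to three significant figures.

Here I = MR², so the shape factor k = I/(MR²) = 1.
Along the incline Mg sinθ − f = Ma, and torque about the center fR = Iα = kMR²(a/R) gives f = kMa.
Hence a = g sinθ/(1+k) = 9.8×sin23°/2 = 1.915 m/s².
With constant a from rest, t = √(2L/a) = √(2·4.83/1.915) ≈ 2.25 s.

t ≈ 2.25 s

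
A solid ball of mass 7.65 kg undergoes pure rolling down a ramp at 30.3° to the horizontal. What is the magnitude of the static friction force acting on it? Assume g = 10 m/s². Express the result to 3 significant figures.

f ≈ 11.0 N

The moment of inertia is (2/5)MR², giving k ≡ I/(MR²) = 0.4.
Newton's second law down the slope: Mg sinθ − f = Ma. The torque equation fR = Iα (with α = a/R) gives f = kMa.
Combining, a = g sinθ/(1+k) and f = kMa = kMg sinθ/(1+k).
f = 0.4 × 7.65 × 10 × sin30.3° / 1.4 ≈ 11.0 N.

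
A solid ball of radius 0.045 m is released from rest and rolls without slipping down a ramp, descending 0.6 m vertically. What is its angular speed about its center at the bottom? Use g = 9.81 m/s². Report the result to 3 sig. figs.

The moment of inertia is (2/5)MR², giving k ≡ I/(MR²) = 0.4.
Pure rolling means v = ωR; then KE = ½Mv² + ½I(v/R)² = ½(1+k)Mv² = (7/10)Mv².
Energy conservation Mgh = ½(1+k)Mv² gives v = √(2gh/(1+k)) = √(2 × 9.81 × 0.6 / 1.4) = 2.9 m/s.
Then ω = v/R = 2.9 / 0.045 ≈ 64.4 rad/s.

ω ≈ 64.4 rad/s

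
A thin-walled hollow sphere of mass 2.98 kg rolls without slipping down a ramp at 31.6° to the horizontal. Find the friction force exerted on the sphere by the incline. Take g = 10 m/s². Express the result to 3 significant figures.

f ≈ 6.25 N

With I = (2/3)MR², the ratio k = I/(MR²) is 2/3.
Newton's second law down the slope: Mg sinθ − f = Ma. The torque equation fR = Iα (with α = a/R) gives f = kMa.
Combining, a = g sinθ/(1+k) and f = kMa = kMg sinθ/(1+k).
f = (2/3) × 2.98 × 10 × sin31.6° / 1.667 ≈ 6.25 N.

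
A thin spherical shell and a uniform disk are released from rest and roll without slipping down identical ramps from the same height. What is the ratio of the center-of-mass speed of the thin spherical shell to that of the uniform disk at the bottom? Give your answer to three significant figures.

Each satisfies Mgh = ½(1+k)Mv² with k = I/(MR²), so v ∝ 1/√(1+k).
For the thin spherical shell k = 2/3; for the uniform disk k = 0.5.
v₁/v₂ = √((1+k₂)/(1+k₁)) = √(1.5/1.667) ≈ 0.949.

v_ratio ≈ 0.949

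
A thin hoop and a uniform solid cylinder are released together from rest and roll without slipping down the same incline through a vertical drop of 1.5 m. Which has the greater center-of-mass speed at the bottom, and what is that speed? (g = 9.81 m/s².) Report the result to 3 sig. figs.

For rolling without slipping, Mgh = ½(1+k)Mv² where k = I/(MR²), so v = √(2gh/(1+k)).
Thin hoop: k = 1, giving v = √(2×9.81×1.5/2) = 3.836 m/s.
Uniform solid cylinder: k = 0.5, giving v = √(2×9.81×1.5/1.5) = 4.429 m/s.
The smaller k wins: the uniform solid cylinder, at ≈ 4.43 m/s.

the uniform solid cylinder, at v ≈ 4.43 m/s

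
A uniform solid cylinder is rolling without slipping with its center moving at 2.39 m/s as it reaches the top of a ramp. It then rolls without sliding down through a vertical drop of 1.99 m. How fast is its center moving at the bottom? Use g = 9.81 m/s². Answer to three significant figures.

v ≈ 5.63 m/s

For this body I = (1/2)MR², i.e. k = I/(MR²) = 0.5.
The rolling condition ω = v/R makes the rotational term ½I(v/R)² = ½kMv², so KE_total = ½(1+k)Mv² = (3/4)Mv².
Energy conservation: (3/4)Mv₀² + Mgh = (3/4)Mv², so v² = v₀² + 2gh/(1+k).
v = √(2.39² + 2×9.81×1.99/1.5) = √31.74 ≈ 5.63 m/s.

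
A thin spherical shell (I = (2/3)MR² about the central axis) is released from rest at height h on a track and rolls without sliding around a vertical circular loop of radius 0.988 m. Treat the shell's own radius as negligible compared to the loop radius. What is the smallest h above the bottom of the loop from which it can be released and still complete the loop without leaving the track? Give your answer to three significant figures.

Here I = (2/3)MR², so the shape factor k = I/(MR²) = 2/3.
At the top, contact is just lost when gravity alone supplies the centripetal force: Mg = Mv_top²/r, i.e. v_top² = gr.
With ω = v/R, the kinetic energy at speed v is ½(1+k)Mv² = (5/6)Mv².
Energy conservation from release (height h) to the top (height 2r): Mgh = Mg(2r) + (5/6)M·gr.
Thus h_min = 2r + (1+k)r/2 = r(2 + 1.667/2) = 0.988 × 2.833 ≈ 2.80 m.

h_min ≈ 2.80 m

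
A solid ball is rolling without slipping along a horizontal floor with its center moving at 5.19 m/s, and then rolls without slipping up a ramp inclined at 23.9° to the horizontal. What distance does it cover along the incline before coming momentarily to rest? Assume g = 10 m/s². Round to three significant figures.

d ≈ 4.65 m

For this body I = (2/5)MR², i.e. k = I/(MR²) = 0.4.
The rolling condition ω = v/R makes the rotational term ½I(v/R)² = ½kMv², so KE_total = ½(1+k)Mv² = (7/10)Mv².
Setting this equal to Mgh gives the vertical rise h = (1+k)v₀²/(2g) = 1.4×5.19²/(2×10) = 1.886 m.
The distance along the slope is d = h/sinθ = 1.886/sin23.9° ≈ 4.65 m.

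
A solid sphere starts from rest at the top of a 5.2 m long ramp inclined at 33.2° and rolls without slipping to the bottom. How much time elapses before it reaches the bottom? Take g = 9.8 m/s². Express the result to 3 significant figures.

With I = (2/5)MR², the ratio k = I/(MR²) is 0.4.
Translational: Mg sinθ − f = Ma. Rotational about the CM: fR = Iα = kMRa, so f = kMa.
Hence a = g sinθ/(1+k) = 9.8×sin33.2°/1.4 = 3.833 m/s².
Starting from rest, L = ½at², so t = √(2L/a) = √(2×5.2/3.833) ≈ 1.65 s.

t ≈ 1.65 s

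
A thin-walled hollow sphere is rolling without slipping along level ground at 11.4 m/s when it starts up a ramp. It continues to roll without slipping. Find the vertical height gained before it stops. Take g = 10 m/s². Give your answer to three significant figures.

The moment of inertia is (2/3)MR², giving k ≡ I/(MR²) = 2/3.
The rolling condition ω = v/R makes the rotational term ½I(v/R)² = ½kMv², so KE_total = ½(1+k)Mv² = (5/6)Mv².
At the top the kinetic energy is zero, so (5/6)Mv₀² = Mgh.
Thus h = (1+k)v₀²/(2g) = 1.667 × 11.4² / (2 × 10) ≈ 10.8 m.

h ≈ 10.8 m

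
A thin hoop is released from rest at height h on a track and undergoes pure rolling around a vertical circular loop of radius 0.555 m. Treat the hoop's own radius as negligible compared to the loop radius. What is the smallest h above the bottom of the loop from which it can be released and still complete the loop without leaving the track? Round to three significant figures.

h_min ≈ 1.67 m

The moment of inertia is MR², giving k ≡ I/(MR²) = 1.
At the top of the loop, the minimum-contact condition is Mg = Mv_top²/r, so v_top² = gr.
With ω = v/R, the kinetic energy at speed v is ½(1+k)Mv² = Mv².
Energy conservation from release (height h) to the top (height 2r): Mgh = Mg(2r) + M·gr.
Thus h_min = 2r + (1+k)r/2 = r(2 + 2/2) = 0.555 × 3 ≈ 1.67 m.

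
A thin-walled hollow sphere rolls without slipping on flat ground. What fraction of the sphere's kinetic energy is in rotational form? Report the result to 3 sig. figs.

fraction ≈ 0.400

For this body I = (2/3)MR², i.e. k = I/(MR²) = 2/3.
Since ω = v/R, the translational part is ½Mv² and the rotational part is ½I(v/R)² = ½kMv²; the total is ½(1+k)Mv².
The rotational fraction is therefore k/(1+k) = (2/3)/1.667 ≈ 0.400.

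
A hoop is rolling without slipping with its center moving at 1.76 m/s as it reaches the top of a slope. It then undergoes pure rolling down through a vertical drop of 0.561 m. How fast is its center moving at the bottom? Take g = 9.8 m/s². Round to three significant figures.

v ≈ 2.93 m/s

With I = MR², the ratio k = I/(MR²) is 1.
The rolling condition ω = v/R makes the rotational term ½I(v/R)² = ½kMv², so KE_total = ½(1+k)Mv² = Mv².
Energy conservation: Mv₀² + Mgh = Mv², so v² = v₀² + 2gh/(1+k).
v = √(1.76² + 2×9.8×0.561/2) = √8.595 ≈ 2.93 m/s.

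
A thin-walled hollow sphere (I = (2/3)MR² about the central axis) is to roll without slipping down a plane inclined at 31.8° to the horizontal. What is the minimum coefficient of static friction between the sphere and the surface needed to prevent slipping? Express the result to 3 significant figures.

μ_min ≈ 0.248

With I = (2/3)MR², the ratio k = I/(MR²) is 2/3.
Along the incline Mg sinθ − f = Ma, and torque about the center fR = Iα = kMR²(a/R) gives f = kMa.
These give a = g sinθ/(1+k) and the required friction f = kMg sinθ/(1+k).
The normal force is N = Mg cosθ, so μ_min = f/N = k tanθ/(1+k).
μ_min = (2/3) × tan31.8° / 1.667 ≈ 0.248.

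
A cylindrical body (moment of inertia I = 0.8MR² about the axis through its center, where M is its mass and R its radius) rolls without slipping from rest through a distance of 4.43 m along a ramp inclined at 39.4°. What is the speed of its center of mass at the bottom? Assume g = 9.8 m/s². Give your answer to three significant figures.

v ≈ 5.53 m/s

The moment of inertia is 0.8MR², giving k ≡ I/(MR²) = 0.8.
The rolling condition ω = v/R makes the rotational term ½I(v/R)² = ½kMv², so KE_total = ½(1+k)Mv² = (9/10)Mv².
The vertical drop is h = L sinθ = 4.43 × sin39.4° = 2.812 m.
Energy conservation: Mgh = (9/10)Mv², so v = √(2gh/(1+k)) = √(2 × 9.8 × 2.812 / 1.8) ≈ 5.53 m/s.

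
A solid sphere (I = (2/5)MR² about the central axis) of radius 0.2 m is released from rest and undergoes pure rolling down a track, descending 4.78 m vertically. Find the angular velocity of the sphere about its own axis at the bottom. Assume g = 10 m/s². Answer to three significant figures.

ω ≈ 41.3 rad/s

Here I = (2/5)MR², so the shape factor k = I/(MR²) = 0.4.
Pure rolling means v = ωR; then KE = ½Mv² + ½I(v/R)² = ½(1+k)Mv² = (7/10)Mv².
Energy conservation Mgh = ½(1+k)Mv² gives v = √(2gh/(1+k)) = √(2 × 10 × 4.78 / 1.4) = 8.264 m/s.
The angular speed follows from ω = v/R = 8.264/0.2 ≈ 41.3 rad/s.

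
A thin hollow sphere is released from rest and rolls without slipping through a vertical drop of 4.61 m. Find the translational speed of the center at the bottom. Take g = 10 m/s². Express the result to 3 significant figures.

Here I = (2/3)MR², so the shape factor k = I/(MR²) = 2/3.
Since it rolls without slipping, ω = v/R and KE = ½Mv² + ½Iω² = ½(1+k)Mv² = (5/6)Mv².
Energy conservation: Mgh = (5/6)Mv², so v = √(2gh/(1+k)) = √(2 × 10 × 4.61 / 1.667) ≈ 7.44 m/s.

v ≈ 7.44 m/s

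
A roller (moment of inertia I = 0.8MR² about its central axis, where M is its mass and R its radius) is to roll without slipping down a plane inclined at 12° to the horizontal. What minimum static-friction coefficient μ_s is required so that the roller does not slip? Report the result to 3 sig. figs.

μ_min ≈ 0.0945

The moment of inertia is 0.8MR², giving k ≡ I/(MR²) = 0.8.
Translational: Mg sinθ − f = Ma. Rotational about the CM: fR = Iα = kMRa, so f = kMa.
These give a = g sinθ/(1+k) and the required friction f = kMg sinθ/(1+k).
The normal force is N = Mg cosθ, so μ_min = f/N = k tanθ/(1+k).
μ_min = 0.8 × tan12° / 1.8 ≈ 0.0945.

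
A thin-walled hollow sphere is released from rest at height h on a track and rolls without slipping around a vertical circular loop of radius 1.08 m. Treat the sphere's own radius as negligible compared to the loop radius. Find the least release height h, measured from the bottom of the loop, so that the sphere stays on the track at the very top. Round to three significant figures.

Here I = (2/3)MR², so the shape factor k = I/(MR²) = 2/3.
At the top, contact is just lost when gravity alone supplies the centripetal force: Mg = Mv_top²/r, i.e. v_top² = gr.
With ω = v/R, the kinetic energy at speed v is ½(1+k)Mv² = (5/6)Mv².
Energy conservation from release (height h) to the top (height 2r): Mgh = Mg(2r) + (5/6)M·gr.
Thus h_min = 2r + (1+k)r/2 = r(2 + 1.667/2) = 1.08 × 2.833 ≈ 3.06 m.

h_min ≈ 3.06 m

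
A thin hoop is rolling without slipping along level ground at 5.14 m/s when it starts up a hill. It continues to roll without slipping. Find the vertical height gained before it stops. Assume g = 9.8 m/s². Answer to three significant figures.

With I = MR², the ratio k = I/(MR²) is 1.
Since it rolls without slipping, ω = v/R and KE = ½Mv² + ½Iω² = ½(1+k)Mv² = Mv².
At the top the kinetic energy is zero, so Mv₀² = Mgh.
Thus h = (1+k)v₀²/(2g) = 2 × 5.14² / (2 × 9.8) ≈ 2.70 m.

h ≈ 2.70 m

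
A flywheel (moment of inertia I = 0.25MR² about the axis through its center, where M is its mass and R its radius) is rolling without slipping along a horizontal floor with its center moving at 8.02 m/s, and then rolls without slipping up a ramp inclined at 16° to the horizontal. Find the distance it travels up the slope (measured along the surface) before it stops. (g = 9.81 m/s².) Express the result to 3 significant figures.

d ≈ 14.9 m

With I = 0.25MR², the ratio k = I/(MR²) is 0.25.
The rolling condition ω = v/R makes the rotational term ½I(v/R)² = ½kMv², so KE_total = ½(1+k)Mv² = (5/8)Mv².
Setting this equal to Mgh gives the vertical rise h = (1+k)v₀²/(2g) = 1.25×8.02²/(2×9.81) = 4.098 m.
Along the incline, d = h/sinθ = 4.098/sin16° ≈ 14.9 m.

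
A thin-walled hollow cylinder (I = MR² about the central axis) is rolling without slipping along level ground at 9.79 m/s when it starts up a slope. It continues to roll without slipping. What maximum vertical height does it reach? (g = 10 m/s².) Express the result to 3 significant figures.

h ≈ 9.58 m

With I = MR², the ratio k = I/(MR²) is 1.
Pure rolling means v = ωR; then KE = ½Mv² + ½I(v/R)² = ½(1+k)Mv² = Mv².
All of this converts to potential energy at the highest point: Mv₀² = Mgh.
Thus h = (1+k)v₀²/(2g) = 2 × 9.79² / (2 × 10) ≈ 9.58 m.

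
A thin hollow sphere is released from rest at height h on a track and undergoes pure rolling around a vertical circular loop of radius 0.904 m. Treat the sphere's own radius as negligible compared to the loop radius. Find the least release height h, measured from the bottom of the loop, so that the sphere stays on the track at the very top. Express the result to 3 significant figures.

h_min ≈ 2.56 m

With I = (2/3)MR², the ratio k = I/(MR²) is 2/3.
At the top, contact is just lost when gravity alone supplies the centripetal force: Mg = Mv_top²/r, i.e. v_top² = gr.
With ω = v/R, the kinetic energy at speed v is ½(1+k)Mv² = (5/6)Mv².
Energy conservation from release (height h) to the top (height 2r): Mgh = Mg(2r) + (5/6)M·gr.
Thus h_min = 2r + (1+k)r/2 = r(2 + 1.667/2) = 0.904 × 2.833 ≈ 2.56 m.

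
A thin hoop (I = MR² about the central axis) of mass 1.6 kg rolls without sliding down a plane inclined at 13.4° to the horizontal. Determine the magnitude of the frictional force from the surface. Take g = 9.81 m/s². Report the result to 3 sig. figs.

f ≈ 1.82 N

The moment of inertia is MR², giving k ≡ I/(MR²) = 1.
Translational: Mg sinθ − f = Ma. Rotational about the CM: fR = Iα = kMRa, so f = kMa.
Combining, a = g sinθ/(1+k) and f = kMa = kMg sinθ/(1+k).
f = 1 × 1.6 × 9.81 × sin13.4° / 2 ≈ 1.82 N.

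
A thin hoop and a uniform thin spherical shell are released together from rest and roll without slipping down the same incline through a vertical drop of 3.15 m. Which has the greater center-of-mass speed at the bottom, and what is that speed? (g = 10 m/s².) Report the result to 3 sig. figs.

the uniform thin spherical shell, at v ≈ 6.15 m/s

For rolling without slipping, Mgh = ½(1+k)Mv² where k = I/(MR²), so v = √(2gh/(1+k)).
Thin hoop: k = 1, giving v = √(2×10×3.15/2) = 5.612 m/s.
Uniform thin spherical shell: k = 2/3, giving v = √(2×10×3.15/1.667) = 6.148 m/s.
The smaller k wins: the uniform thin spherical shell, at ≈ 6.15 m/s.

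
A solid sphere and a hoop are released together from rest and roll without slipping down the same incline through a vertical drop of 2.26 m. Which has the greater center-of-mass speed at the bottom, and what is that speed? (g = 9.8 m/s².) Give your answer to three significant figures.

For rolling without slipping, Mgh = ½(1+k)Mv² where k = I/(MR²), so v = √(2gh/(1+k)).
Solid sphere: k = 0.4, giving v = √(2×9.8×2.26/1.4) = 5.625 m/s.
Hoop: k = 1, giving v = √(2×9.8×2.26/2) = 4.706 m/s.
The smaller k wins: the solid sphere, at ≈ 5.62 m/s.

the solid sphere, at v ≈ 5.62 m/s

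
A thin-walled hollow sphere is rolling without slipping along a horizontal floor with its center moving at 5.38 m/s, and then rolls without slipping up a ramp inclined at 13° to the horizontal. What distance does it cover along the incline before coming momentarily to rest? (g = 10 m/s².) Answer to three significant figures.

Here I = (2/3)MR², so the shape factor k = I/(MR²) = 2/3.
Since it rolls without slipping, ω = v/R and KE = ½Mv² + ½Iω² = ½(1+k)Mv² = (5/6)Mv².
Setting this equal to Mgh gives the vertical rise h = (1+k)v₀²/(2g) = 1.667×5.38²/(2×10) = 2.412 m.
Along the incline, d = h/sinθ = 2.412/sin13° ≈ 10.7 m.

d ≈ 10.7 m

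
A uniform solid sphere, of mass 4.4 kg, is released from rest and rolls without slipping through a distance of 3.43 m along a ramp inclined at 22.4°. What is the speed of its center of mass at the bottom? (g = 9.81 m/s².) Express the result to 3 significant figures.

v ≈ 4.28 m/s

The moment of inertia is (2/5)MR², giving k ≡ I/(MR²) = 0.4.
Rolling without slipping gives ω = v/R, so the total kinetic energy is ½Mv² + ½Iω² = ½(1+k)Mv² = (7/10)Mv².
The vertical drop is h = L sinθ = 3.43 × sin22.4° = 1.307 m.
Setting Mgh = (7/10)Mv² gives v = √(2gh/(1+k)) = √(2·9.81·1.307/1.4) ≈ 4.28 m/s.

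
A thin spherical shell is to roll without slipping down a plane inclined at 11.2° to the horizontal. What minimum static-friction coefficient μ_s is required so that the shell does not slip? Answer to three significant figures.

For this body I = (2/3)MR², i.e. k = I/(MR²) = 2/3.
Along the incline Mg sinθ − f = Ma, and torque about the center fR = Iα = kMR²(a/R) gives f = kMa.
These give a = g sinθ/(1+k) and the required friction f = kMg sinθ/(1+k).
The normal force is N = Mg cosθ, so μ_min = f/N = k tanθ/(1+k).
μ_min = (2/3) × tan11.2° / 1.667 ≈ 0.0792.

μ_min ≈ 0.0792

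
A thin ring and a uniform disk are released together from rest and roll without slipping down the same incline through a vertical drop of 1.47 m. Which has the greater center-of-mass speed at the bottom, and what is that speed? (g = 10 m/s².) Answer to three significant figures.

the uniform disk, at v ≈ 4.43 m/s

For rolling without slipping, Mgh = ½(1+k)Mv² where k = I/(MR²), so v = √(2gh/(1+k)).
Thin ring: k = 1, giving v = √(2×10×1.47/2) = 3.834 m/s.
Uniform disk: k = 0.5, giving v = √(2×10×1.47/1.5) = 4.427 m/s.
The smaller k wins: the uniform disk, at ≈ 4.43 m/s.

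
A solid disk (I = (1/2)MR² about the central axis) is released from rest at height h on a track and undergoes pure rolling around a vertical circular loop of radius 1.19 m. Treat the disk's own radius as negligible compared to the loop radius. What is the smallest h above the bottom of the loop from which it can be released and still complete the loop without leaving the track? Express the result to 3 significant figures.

With I = (1/2)MR², the ratio k = I/(MR²) is 0.5.
At the top, contact is just lost when gravity alone supplies the centripetal force: Mg = Mv_top²/r, i.e. v_top² = gr.
With ω = v/R, the kinetic energy at speed v is ½(1+k)Mv² = (3/4)Mv².
Energy conservation from release (height h) to the top (height 2r): Mgh = Mg(2r) + (3/4)M·gr.
Thus h_min = 2r + (1+k)r/2 = r(2 + 1.5/2) = 1.19 × 2.75 ≈ 3.27 m.

h_min ≈ 3.27 m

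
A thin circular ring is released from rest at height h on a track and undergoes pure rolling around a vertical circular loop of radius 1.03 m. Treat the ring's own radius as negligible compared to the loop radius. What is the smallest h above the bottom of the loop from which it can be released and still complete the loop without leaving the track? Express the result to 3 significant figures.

h_min ≈ 3.09 m

Here I = MR², so the shape factor k = I/(MR²) = 1.
At the top, contact is just lost when gravity alone supplies the centripetal force: Mg = Mv_top²/r, i.e. v_top² = gr.
With ω = v/R, the kinetic energy at speed v is ½(1+k)Mv² = Mv².
Energy conservation from release (height h) to the top (height 2r): Mgh = Mg(2r) + M·gr.
Thus h_min = 2r + (1+k)r/2 = r(2 + 2/2) = 1.03 × 3 ≈ 3.09 m.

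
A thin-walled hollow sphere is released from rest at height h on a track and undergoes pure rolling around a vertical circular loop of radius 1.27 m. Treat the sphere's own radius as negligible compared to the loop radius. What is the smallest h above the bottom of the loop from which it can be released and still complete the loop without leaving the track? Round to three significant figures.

For this body I = (2/3)MR², i.e. k = I/(MR²) = 2/3.
At the top of the loop, the minimum-contact condition is Mg = Mv_top²/r, so v_top² = gr.
With ω = v/R, the kinetic energy at speed v is ½(1+k)Mv² = (5/6)Mv².
Energy conservation from release (height h) to the top (height 2r): Mgh = Mg(2r) + (5/6)M·gr.
Thus h_min = 2r + (1+k)r/2 = r(2 + 1.667/2) = 1.27 × 2.833 ≈ 3.60 m.

h_min ≈ 3.60 m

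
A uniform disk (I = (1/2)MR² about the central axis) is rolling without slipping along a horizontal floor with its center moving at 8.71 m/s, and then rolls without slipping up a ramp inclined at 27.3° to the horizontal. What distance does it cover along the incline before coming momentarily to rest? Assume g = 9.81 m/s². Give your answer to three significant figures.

Here I = (1/2)MR², so the shape factor k = I/(MR²) = 0.5.
Rolling without slipping gives ω = v/R, so the total kinetic energy is ½Mv² + ½Iω² = ½(1+k)Mv² = (3/4)Mv².
Setting this equal to Mgh gives the vertical rise h = (1+k)v₀²/(2g) = 1.5×8.71²/(2×9.81) = 5.8 m.
The distance along the slope is d = h/sinθ = 5.8/sin27.3° ≈ 12.6 m.

d ≈ 12.6 m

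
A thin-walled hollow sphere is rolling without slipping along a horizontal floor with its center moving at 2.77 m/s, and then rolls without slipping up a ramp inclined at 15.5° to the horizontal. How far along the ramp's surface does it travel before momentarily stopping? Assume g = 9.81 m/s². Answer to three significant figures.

For this body I = (2/3)MR², i.e. k = I/(MR²) = 2/3.
Since it rolls without slipping, ω = v/R and KE = ½Mv² + ½Iω² = ½(1+k)Mv² = (5/6)Mv².
Setting this equal to Mgh gives the vertical rise h = (1+k)v₀²/(2g) = 1.667×2.77²/(2×9.81) = 0.6518 m.
Along the incline, d = h/sinθ = 0.6518/sin15.5° ≈ 2.44 m.

d ≈ 2.44 m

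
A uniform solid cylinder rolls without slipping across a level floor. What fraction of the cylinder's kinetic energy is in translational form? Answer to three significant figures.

fraction ≈ 0.667

With I = (1/2)MR², the ratio k = I/(MR²) is 0.5.
Since ω = v/R, the translational part is ½Mv² and the rotational part is ½I(v/R)² = ½kMv²; the total is ½(1+k)Mv².
The translational fraction is therefore 1/(1+k) = 1/1.5 ≈ 0.667.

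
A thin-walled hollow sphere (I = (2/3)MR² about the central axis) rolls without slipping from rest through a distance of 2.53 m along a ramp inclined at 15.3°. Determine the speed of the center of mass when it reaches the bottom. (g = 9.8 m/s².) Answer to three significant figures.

v ≈ 2.80 m/s

For this body I = (2/3)MR², i.e. k = I/(MR²) = 2/3.
Rolling without slipping gives ω = v/R, so the total kinetic energy is ½Mv² + ½Iω² = ½(1+k)Mv² = (5/6)Mv².
The vertical drop is h = L sinθ = 2.53 × sin15.3° = 0.6676 m.
Energy conservation: Mgh = (5/6)Mv², so v = √(2gh/(1+k)) = √(2 × 9.8 × 0.6676 / 1.667) ≈ 2.80 m/s.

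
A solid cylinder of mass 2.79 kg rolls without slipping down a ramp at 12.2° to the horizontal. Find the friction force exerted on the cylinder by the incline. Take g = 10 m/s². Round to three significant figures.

For this body I = (1/2)MR², i.e. k = I/(MR²) = 0.5.
Translational: Mg sinθ − f = Ma. Rotational about the CM: fR = Iα = kMRa, so f = kMa.
Combining, a = g sinθ/(1+k) and f = kMa = kMg sinθ/(1+k).
f = 0.5 × 2.79 × 10 × sin12.2° / 1.5 ≈ 1.97 N.

f ≈ 1.97 N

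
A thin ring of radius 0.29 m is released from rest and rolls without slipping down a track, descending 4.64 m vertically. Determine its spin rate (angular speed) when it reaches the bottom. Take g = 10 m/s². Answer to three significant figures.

ω ≈ 23.5 rad/s

Here I = MR², so the shape factor k = I/(MR²) = 1.
Pure rolling means v = ωR; then KE = ½Mv² + ½I(v/R)² = ½(1+k)Mv² = Mv².
Energy conservation Mgh = ½(1+k)Mv² gives v = √(2gh/(1+k)) = √(2 × 10 × 4.64 / 2) = 6.812 m/s.
The angular speed follows from ω = v/R = 6.812/0.29 ≈ 23.5 rad/s.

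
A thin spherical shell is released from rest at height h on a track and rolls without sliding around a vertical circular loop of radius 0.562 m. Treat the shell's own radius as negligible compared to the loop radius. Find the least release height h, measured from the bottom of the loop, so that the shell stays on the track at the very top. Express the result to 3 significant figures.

With I = (2/3)MR², the ratio k = I/(MR²) is 2/3.
At the top, contact is just lost when gravity alone supplies the centripetal force: Mg = Mv_top²/r, i.e. v_top² = gr.
With ω = v/R, the kinetic energy at speed v is ½(1+k)Mv² = (5/6)Mv².
Energy conservation from release (height h) to the top (height 2r): Mgh = Mg(2r) + (5/6)M·gr.
Thus h_min = 2r + (1+k)r/2 = r(2 + 1.667/2) = 0.562 × 2.833 ≈ 1.59 m.

h_min ≈ 1.59 m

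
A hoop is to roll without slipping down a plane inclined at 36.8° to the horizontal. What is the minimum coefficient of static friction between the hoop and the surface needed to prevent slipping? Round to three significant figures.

Here I = MR², so the shape factor k = I/(MR²) = 1.
Translational: Mg sinθ − f = Ma. Rotational about the CM: fR = Iα = kMRa, so f = kMa.
These give a = g sinθ/(1+k) and the required friction f = kMg sinθ/(1+k).
The normal force is N = Mg cosθ, so μ_min = f/N = k tanθ/(1+k).
μ_min = 1 × tan36.8° / 2 ≈ 0.374.

μ_min ≈ 0.374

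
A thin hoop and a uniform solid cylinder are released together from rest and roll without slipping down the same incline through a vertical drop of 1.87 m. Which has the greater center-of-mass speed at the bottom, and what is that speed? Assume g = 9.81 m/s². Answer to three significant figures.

For rolling without slipping, Mgh = ½(1+k)Mv² where k = I/(MR²), so v = √(2gh/(1+k)).
Thin hoop: k = 1, giving v = √(2×9.81×1.87/2) = 4.283 m/s.
Uniform solid cylinder: k = 0.5, giving v = √(2×9.81×1.87/1.5) = 4.946 m/s.
The smaller k wins: the uniform solid cylinder, at ≈ 4.95 m/s.

the uniform solid cylinder, at v ≈ 4.95 m/s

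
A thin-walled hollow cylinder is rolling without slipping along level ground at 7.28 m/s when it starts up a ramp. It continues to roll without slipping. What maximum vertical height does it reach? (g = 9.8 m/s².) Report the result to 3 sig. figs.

Here I = MR², so the shape factor k = I/(MR²) = 1.
Pure rolling means v = ωR; then KE = ½Mv² + ½I(v/R)² = ½(1+k)Mv² = Mv².
All of this converts to potential energy at the highest point: Mv₀² = Mgh.
Thus h = (1+k)v₀²/(2g) = 2 × 7.28² / (2 × 9.8) ≈ 5.41 m.

h ≈ 5.41 m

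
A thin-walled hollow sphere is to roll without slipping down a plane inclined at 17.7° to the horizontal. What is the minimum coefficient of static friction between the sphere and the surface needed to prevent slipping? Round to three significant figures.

μ_min ≈ 0.128

The moment of inertia is (2/3)MR², giving k ≡ I/(MR²) = 2/3.
Translational: Mg sinθ − f = Ma. Rotational about the CM: fR = Iα = kMRa, so f = kMa.
These give a = g sinθ/(1+k) and the required friction f = kMg sinθ/(1+k).
The normal force is N = Mg cosθ, so μ_min = f/N = k tanθ/(1+k).
μ_min = (2/3) × tan17.7° / 1.667 ≈ 0.128.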